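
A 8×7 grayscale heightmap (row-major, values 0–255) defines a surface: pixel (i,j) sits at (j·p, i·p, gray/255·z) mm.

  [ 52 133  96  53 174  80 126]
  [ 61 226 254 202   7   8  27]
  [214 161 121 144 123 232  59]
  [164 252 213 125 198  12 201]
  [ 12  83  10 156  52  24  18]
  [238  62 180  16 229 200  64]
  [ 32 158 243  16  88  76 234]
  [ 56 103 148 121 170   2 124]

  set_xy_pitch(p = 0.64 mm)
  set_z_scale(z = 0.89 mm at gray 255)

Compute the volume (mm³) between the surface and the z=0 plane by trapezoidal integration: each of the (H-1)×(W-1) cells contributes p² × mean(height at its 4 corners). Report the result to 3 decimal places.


height_mm = gray/255 × 0.89; cell vol = 0.64² × mean(4 corners)
unit = 0.64² × 0.89 / (4×255) = 0.000357396 mm³ per gray-sum
row 0: Σ corner-gray over 6 cells = 2732  → 0.9764
row 1: Σ corner-gray over 6 cells = 3317  → 1.1855
row 2: Σ corner-gray over 6 cells = 3800  → 1.3581
row 3: Σ corner-gray over 6 cells = 2645  → 0.9453
row 4: Σ corner-gray over 6 cells = 2356  → 0.8420
row 5: Σ corner-gray over 6 cells = 3104  → 1.1094
row 6: Σ corner-gray over 6 cells = 2696  → 0.9635
Σ rows: total corner-gray = 20650  → 7.3802 mm³

7.380


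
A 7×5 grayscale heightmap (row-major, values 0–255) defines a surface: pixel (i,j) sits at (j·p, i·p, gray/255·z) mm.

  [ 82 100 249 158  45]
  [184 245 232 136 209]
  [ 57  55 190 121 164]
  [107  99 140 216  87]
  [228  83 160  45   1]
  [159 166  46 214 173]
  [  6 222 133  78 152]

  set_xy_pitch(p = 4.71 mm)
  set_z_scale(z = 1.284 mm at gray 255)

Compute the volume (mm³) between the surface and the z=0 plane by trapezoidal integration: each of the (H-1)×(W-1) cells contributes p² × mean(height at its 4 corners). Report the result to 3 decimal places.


height_mm = gray/255 × 1.284; cell vol = 4.71² × mean(4 corners)
unit = 4.71² × 1.284 / (4×255) = 0.0279259 mm³ per gray-sum
row 0: Σ corner-gray over 4 cells = 2760  → 77.0754
row 1: Σ corner-gray over 4 cells = 2572  → 71.8253
row 2: Σ corner-gray over 4 cells = 2057  → 57.4435
row 3: Σ corner-gray over 4 cells = 1909  → 53.3105
row 4: Σ corner-gray over 4 cells = 1989  → 55.5445
row 5: Σ corner-gray over 4 cells = 2208  → 61.6603
Σ rows: total corner-gray = 13495  → 376.8596 mm³

376.860


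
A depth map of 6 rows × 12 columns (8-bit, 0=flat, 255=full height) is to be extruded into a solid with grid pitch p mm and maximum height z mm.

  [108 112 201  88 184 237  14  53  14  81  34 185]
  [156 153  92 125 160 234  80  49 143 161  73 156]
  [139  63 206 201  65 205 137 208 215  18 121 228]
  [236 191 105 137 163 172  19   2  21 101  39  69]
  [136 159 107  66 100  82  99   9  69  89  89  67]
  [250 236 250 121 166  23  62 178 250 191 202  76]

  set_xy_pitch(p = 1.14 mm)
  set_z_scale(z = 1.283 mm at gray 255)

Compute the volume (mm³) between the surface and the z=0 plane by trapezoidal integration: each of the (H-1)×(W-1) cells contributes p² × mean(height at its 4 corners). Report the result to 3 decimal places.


height_mm = gray/255 × 1.283; cell vol = 1.14² × mean(4 corners)
unit = 1.14² × 1.283 / (4×255) = 0.00163469 mm³ per gray-sum
row 0: Σ corner-gray over 11 cells = 5181  → 8.4693
row 1: Σ corner-gray over 11 cells = 6097  → 9.9667
row 2: Σ corner-gray over 11 cells = 5450  → 8.9091
row 3: Σ corner-gray over 11 cells = 4146  → 6.7774
row 4: Σ corner-gray over 11 cells = 5625  → 9.1951
Σ rows: total corner-gray = 26499  → 43.3177 mm³

43.318


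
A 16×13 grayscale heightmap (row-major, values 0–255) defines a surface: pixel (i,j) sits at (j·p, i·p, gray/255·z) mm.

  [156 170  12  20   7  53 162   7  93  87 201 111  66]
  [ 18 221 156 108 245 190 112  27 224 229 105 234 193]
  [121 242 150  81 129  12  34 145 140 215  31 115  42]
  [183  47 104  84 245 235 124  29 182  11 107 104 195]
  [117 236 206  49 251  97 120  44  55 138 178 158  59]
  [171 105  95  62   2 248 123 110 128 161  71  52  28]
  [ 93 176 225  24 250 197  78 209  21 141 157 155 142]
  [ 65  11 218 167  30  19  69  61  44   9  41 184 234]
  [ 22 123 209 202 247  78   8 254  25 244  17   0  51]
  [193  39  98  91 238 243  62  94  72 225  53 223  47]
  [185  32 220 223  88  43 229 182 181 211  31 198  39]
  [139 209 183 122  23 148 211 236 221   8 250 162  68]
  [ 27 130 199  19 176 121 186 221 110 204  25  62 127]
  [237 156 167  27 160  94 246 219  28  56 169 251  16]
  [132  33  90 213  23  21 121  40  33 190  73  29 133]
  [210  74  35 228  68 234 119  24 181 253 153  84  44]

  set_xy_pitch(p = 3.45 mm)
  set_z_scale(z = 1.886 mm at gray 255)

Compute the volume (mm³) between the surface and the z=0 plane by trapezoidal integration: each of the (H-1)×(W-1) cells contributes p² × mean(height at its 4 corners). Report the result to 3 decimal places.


1988.243

height_mm = gray/255 × 1.886; cell vol = 3.45² × mean(4 corners)
unit = 3.45² × 1.886 / (4×255) = 0.022008 mm³ per gray-sum
row 0: Σ corner-gray over 12 cells = 5981  → 131.6296
row 1: Σ corner-gray over 12 cells = 6664  → 146.6610
row 2: Σ corner-gray over 12 cells = 5673  → 124.8511
row 3: Σ corner-gray over 12 cells = 6162  → 135.6130
row 4: Σ corner-gray over 12 cells = 5753  → 126.6118
row 5: Σ corner-gray over 12 cells = 6014  → 132.3558
row 6: Σ corner-gray over 12 cells = 5506  → 121.1758
row 7: Σ corner-gray over 12 cells = 4892  → 107.6629
row 8: Σ corner-gray over 12 cells = 6003  → 132.1138
row 9: Σ corner-gray over 12 cells = 6616  → 145.6046
row 10: Σ corner-gray over 12 cells = 7253  → 159.6237
row 11: Σ corner-gray over 12 cells = 6813  → 149.9402
row 12: Σ corner-gray over 12 cells = 6459  → 142.1494
row 13: Σ corner-gray over 12 cells = 5396  → 118.7549
row 14: Σ corner-gray over 12 cells = 5157  → 113.4950
Σ rows: total corner-gray = 90342  → 1988.2428 mm³


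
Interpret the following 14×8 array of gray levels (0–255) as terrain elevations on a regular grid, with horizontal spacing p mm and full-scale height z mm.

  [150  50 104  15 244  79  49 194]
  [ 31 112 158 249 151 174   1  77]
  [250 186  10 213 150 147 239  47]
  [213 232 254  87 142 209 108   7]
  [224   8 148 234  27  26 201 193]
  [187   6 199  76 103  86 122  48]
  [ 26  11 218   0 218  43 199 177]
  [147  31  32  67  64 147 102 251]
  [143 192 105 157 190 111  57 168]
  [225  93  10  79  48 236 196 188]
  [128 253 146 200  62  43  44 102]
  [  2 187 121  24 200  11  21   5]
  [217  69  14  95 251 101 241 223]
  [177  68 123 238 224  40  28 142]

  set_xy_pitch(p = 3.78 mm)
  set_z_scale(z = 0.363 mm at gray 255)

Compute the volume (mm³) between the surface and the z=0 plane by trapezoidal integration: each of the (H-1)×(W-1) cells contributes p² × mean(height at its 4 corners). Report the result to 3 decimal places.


227.467

height_mm = gray/255 × 0.363; cell vol = 3.78² × mean(4 corners)
unit = 3.78² × 0.363 / (4×255) = 0.00508499 mm³ per gray-sum
row 0: Σ corner-gray over 7 cells = 3224  → 16.3940
row 1: Σ corner-gray over 7 cells = 3985  → 20.2637
row 2: Σ corner-gray over 7 cells = 4471  → 22.7350
row 3: Σ corner-gray over 7 cells = 3989  → 20.2840
row 4: Σ corner-gray over 7 cells = 3124  → 15.8855
row 5: Σ corner-gray over 7 cells = 3000  → 15.2550
row 6: Σ corner-gray over 7 cells = 2865  → 14.5685
row 7: Σ corner-gray over 7 cells = 3219  → 16.3686
row 8: Σ corner-gray over 7 cells = 3672  → 18.6721
row 9: Σ corner-gray over 7 cells = 3463  → 17.6093
row 10: Σ corner-gray over 7 cells = 2861  → 14.5482
row 11: Σ corner-gray over 7 cells = 3117  → 15.8499
row 12: Σ corner-gray over 7 cells = 3743  → 19.0331
Σ rows: total corner-gray = 44733  → 227.4668 mm³


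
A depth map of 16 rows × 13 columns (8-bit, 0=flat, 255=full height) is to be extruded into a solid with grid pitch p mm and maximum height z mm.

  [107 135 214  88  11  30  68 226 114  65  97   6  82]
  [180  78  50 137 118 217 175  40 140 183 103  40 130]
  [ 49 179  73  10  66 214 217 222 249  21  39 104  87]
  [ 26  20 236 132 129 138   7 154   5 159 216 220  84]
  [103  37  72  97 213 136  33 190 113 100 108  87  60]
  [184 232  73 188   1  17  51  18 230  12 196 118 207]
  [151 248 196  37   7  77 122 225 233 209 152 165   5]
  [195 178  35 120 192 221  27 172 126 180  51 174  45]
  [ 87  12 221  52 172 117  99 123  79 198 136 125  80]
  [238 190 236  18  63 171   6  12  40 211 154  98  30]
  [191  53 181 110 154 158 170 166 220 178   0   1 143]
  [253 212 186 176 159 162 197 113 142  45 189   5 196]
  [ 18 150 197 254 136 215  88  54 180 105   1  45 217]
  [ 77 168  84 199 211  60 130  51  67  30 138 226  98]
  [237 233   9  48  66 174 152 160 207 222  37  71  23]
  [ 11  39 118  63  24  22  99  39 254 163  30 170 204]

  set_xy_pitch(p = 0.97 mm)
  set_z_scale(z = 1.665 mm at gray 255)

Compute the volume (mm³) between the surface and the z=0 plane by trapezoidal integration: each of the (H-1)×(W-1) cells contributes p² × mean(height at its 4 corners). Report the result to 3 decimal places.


height_mm = gray/255 × 1.665; cell vol = 0.97² × mean(4 corners)
unit = 0.97² × 1.665 / (4×255) = 0.00153588 mm³ per gray-sum
row 0: Σ corner-gray over 12 cells = 5169  → 7.9390
row 1: Σ corner-gray over 12 cells = 5796  → 8.9020
row 2: Σ corner-gray over 12 cells = 5866  → 9.0095
row 3: Σ corner-gray over 12 cells = 5477  → 8.4120
row 4: Σ corner-gray over 12 cells = 5198  → 7.9835
row 5: Σ corner-gray over 12 cells = 6161  → 9.4626
row 6: Σ corner-gray over 12 cells = 6690  → 10.2750
row 7: Σ corner-gray over 12 cells = 6027  → 9.2568
row 8: Σ corner-gray over 12 cells = 5501  → 8.4489
row 9: Σ corner-gray over 12 cells = 5782  → 8.8805
row 10: Σ corner-gray over 12 cells = 6737  → 10.3472
row 11: Σ corner-gray over 12 cells = 6706  → 10.2996
row 12: Σ corner-gray over 12 cells = 5988  → 9.1969
row 13: Σ corner-gray over 12 cells = 5921  → 9.0940
row 14: Σ corner-gray over 12 cells = 5275  → 8.1018
Σ rows: total corner-gray = 88294  → 135.6091 mm³

135.609


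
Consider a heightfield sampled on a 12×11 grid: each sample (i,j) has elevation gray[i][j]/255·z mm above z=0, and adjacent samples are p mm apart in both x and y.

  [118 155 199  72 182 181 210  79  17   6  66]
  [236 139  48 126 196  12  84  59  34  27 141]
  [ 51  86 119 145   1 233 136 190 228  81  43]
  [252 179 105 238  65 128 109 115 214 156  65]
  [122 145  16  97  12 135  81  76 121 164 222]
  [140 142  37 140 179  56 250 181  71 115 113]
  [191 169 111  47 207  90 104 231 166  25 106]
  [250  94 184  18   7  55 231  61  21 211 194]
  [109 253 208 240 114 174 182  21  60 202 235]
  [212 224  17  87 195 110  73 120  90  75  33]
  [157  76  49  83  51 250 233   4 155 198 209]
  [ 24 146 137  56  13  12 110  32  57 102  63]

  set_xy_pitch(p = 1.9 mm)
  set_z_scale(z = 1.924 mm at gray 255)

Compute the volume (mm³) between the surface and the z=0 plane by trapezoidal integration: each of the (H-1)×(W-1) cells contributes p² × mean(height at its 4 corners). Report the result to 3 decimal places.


height_mm = gray/255 × 1.924; cell vol = 1.9² × mean(4 corners)
unit = 1.9² × 1.924 / (4×255) = 0.00680945 mm³ per gray-sum
row 0: Σ corner-gray over 10 cells = 4213  → 28.6882
row 1: Σ corner-gray over 10 cells = 4359  → 29.6824
row 2: Σ corner-gray over 10 cells = 5467  → 37.2273
row 3: Σ corner-gray over 10 cells = 4973  → 33.8634
row 4: Σ corner-gray over 10 cells = 4633  → 31.5482
row 5: Σ corner-gray over 10 cells = 5192  → 35.3547
row 6: Σ corner-gray over 10 cells = 4805  → 32.7194
row 7: Σ corner-gray over 10 cells = 5460  → 37.1796
row 8: Σ corner-gray over 10 cells = 5479  → 37.3090
row 9: Σ corner-gray over 10 cells = 4791  → 32.6241
row 10: Σ corner-gray over 10 cells = 3981  → 27.1084
Σ rows: total corner-gray = 53353  → 363.3046 mm³

363.305


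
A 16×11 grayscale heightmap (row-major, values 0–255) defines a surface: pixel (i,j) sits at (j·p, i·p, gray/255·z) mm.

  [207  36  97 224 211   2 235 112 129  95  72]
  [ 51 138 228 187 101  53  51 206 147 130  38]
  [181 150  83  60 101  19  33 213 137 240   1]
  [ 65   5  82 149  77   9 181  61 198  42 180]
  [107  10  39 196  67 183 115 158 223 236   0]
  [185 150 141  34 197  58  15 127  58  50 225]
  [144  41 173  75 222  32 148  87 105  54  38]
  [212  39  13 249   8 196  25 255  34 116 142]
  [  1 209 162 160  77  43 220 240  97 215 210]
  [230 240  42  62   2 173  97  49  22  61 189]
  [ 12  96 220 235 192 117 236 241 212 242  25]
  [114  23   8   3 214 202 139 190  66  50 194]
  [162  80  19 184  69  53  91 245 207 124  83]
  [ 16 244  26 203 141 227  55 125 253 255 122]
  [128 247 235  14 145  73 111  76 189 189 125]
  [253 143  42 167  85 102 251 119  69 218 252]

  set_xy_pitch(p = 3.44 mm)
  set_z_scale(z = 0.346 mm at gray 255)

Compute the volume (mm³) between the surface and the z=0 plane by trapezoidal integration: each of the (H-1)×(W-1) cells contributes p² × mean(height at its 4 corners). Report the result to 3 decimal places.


300.282

height_mm = gray/255 × 0.346; cell vol = 3.44² × mean(4 corners)
unit = 3.44² × 0.346 / (4×255) = 0.00401414 mm³ per gray-sum
row 0: Σ corner-gray over 10 cells = 5132  → 20.6006
row 1: Σ corner-gray over 10 cells = 4825  → 19.3682
row 2: Σ corner-gray over 10 cells = 4107  → 16.4861
row 3: Σ corner-gray over 10 cells = 4414  → 17.7184
row 4: Σ corner-gray over 10 cells = 4631  → 18.5895
row 5: Σ corner-gray over 10 cells = 4126  → 16.5624
row 6: Σ corner-gray over 10 cells = 4280  → 17.1805
row 7: Σ corner-gray over 10 cells = 5281  → 21.1987
row 8: Σ corner-gray over 10 cells = 4972  → 19.9583
row 9: Σ corner-gray over 10 cells = 5534  → 22.2143
row 10: Σ corner-gray over 10 cells = 5717  → 22.9489
row 11: Σ corner-gray over 10 cells = 4487  → 18.0115
row 12: Σ corner-gray over 10 cells = 5585  → 22.4190
row 13: Σ corner-gray over 10 cells = 6007  → 24.1130
row 14: Σ corner-gray over 10 cells = 5708  → 22.9127
Σ rows: total corner-gray = 74806  → 300.2820 mm³


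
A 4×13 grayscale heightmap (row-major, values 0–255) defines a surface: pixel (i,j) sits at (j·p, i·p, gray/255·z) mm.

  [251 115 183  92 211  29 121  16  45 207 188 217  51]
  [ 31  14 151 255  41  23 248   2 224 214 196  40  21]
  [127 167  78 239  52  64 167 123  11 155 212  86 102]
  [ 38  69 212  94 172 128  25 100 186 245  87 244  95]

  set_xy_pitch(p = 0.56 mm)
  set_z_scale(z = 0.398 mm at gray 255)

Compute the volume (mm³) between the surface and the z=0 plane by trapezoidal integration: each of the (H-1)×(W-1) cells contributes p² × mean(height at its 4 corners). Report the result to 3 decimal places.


2.205

height_mm = gray/255 × 0.398; cell vol = 0.56² × mean(4 corners)
unit = 0.56² × 0.398 / (4×255) = 0.000122365 mm³ per gray-sum
row 0: Σ corner-gray over 12 cells = 6018  → 0.7364
row 1: Σ corner-gray over 12 cells = 5805  → 0.7103
row 2: Σ corner-gray over 12 cells = 6194  → 0.7579
Σ rows: total corner-gray = 18017  → 2.2047 mm³


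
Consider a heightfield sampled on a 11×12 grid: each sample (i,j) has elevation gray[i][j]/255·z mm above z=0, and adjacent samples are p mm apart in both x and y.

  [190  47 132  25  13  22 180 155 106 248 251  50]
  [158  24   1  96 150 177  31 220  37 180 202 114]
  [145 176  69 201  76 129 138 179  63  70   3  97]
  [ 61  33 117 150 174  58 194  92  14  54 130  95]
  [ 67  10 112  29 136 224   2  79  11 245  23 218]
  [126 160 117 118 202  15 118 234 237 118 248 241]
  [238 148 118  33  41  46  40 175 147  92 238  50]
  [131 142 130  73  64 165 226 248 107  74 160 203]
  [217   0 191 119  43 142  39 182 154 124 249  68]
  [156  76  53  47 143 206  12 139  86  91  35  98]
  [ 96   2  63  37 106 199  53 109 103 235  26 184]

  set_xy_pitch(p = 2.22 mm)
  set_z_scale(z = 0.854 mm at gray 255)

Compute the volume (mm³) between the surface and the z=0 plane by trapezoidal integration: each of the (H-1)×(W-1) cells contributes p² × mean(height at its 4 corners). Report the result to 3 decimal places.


209.642

height_mm = gray/255 × 0.854; cell vol = 2.22² × mean(4 corners)
unit = 2.22² × 0.854 / (4×255) = 0.00412633 mm³ per gray-sum
row 0: Σ corner-gray over 11 cells = 5106  → 21.0690
row 1: Σ corner-gray over 11 cells = 4958  → 20.4583
row 2: Σ corner-gray over 11 cells = 4638  → 19.1379
row 3: Σ corner-gray over 11 cells = 4215  → 17.3925
row 4: Σ corner-gray over 11 cells = 5528  → 22.8103
row 5: Σ corner-gray over 11 cells = 5945  → 24.5310
row 6: Σ corner-gray over 11 cells = 5556  → 22.9259
row 7: Σ corner-gray over 11 cells = 5883  → 24.2752
row 8: Σ corner-gray over 11 cells = 4801  → 19.8105
row 9: Σ corner-gray over 11 cells = 4176  → 17.2315
Σ rows: total corner-gray = 50806  → 209.6422 mm³


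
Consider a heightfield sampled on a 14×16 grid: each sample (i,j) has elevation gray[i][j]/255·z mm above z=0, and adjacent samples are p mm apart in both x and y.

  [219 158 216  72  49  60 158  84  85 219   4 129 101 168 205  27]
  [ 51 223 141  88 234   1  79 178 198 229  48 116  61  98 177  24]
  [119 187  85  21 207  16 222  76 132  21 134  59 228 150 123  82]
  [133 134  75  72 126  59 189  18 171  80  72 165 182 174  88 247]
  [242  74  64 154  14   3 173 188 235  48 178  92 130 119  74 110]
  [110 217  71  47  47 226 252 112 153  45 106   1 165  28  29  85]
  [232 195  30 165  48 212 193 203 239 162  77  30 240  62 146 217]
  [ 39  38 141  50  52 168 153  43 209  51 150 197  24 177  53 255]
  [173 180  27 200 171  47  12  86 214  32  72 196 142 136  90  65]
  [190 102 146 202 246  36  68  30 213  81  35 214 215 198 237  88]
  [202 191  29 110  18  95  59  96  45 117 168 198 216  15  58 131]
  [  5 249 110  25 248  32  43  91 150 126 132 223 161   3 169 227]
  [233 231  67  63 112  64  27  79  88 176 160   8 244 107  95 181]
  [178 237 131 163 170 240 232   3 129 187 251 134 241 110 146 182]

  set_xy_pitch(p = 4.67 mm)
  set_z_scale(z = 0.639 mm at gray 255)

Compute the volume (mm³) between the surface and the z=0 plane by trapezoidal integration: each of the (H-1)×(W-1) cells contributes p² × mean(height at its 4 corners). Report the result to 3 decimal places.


1307.733

height_mm = gray/255 × 0.639; cell vol = 4.67² × mean(4 corners)
unit = 4.67² × 0.639 / (4×255) = 0.0136626 mm³ per gray-sum
row 0: Σ corner-gray over 15 cells = 7479  → 102.1828
row 1: Σ corner-gray over 15 cells = 7340  → 100.2837
row 2: Σ corner-gray over 15 cells = 7113  → 97.1823
row 3: Σ corner-gray over 15 cells = 7034  → 96.1030
row 4: Σ corner-gray over 15 cells = 6637  → 90.6789
row 5: Σ corner-gray over 15 cells = 7646  → 104.4645
row 6: Σ corner-gray over 15 cells = 7759  → 106.0084
row 7: Σ corner-gray over 15 cells = 6754  → 92.2774
row 8: Σ corner-gray over 15 cells = 7772  → 106.1860
row 9: Σ corner-gray over 15 cells = 7487  → 102.2921
row 10: Σ corner-gray over 15 cells = 6919  → 94.5318
row 11: Σ corner-gray over 15 cells = 7212  → 98.5349
row 12: Σ corner-gray over 15 cells = 8564  → 117.0068
Σ rows: total corner-gray = 95716  → 1307.7327 mm³


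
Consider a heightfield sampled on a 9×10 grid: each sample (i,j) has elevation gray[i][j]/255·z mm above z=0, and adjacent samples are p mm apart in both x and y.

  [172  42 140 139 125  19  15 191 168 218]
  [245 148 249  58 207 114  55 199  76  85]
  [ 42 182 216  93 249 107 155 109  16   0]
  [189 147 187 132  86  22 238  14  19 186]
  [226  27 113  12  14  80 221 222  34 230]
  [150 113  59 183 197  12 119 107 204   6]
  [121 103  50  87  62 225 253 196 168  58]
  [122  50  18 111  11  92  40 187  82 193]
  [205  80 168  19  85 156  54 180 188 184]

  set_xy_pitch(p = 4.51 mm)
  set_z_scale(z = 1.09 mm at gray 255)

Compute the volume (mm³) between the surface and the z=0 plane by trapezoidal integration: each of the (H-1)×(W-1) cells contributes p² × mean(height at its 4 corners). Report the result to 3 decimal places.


height_mm = gray/255 × 1.09; cell vol = 4.51² × mean(4 corners)
unit = 4.51² × 1.09 / (4×255) = 0.021736 mm³ per gray-sum
row 0: Σ corner-gray over 9 cells = 4610  → 100.2029
row 1: Σ corner-gray over 9 cells = 4838  → 105.1587
row 2: Σ corner-gray over 9 cells = 4361  → 94.7906
row 3: Σ corner-gray over 9 cells = 3967  → 86.2267
row 4: Σ corner-gray over 9 cells = 4046  → 87.9438
row 5: Σ corner-gray over 9 cells = 4611  → 100.2246
row 6: Σ corner-gray over 9 cells = 3964  → 86.1615
row 7: Σ corner-gray over 9 cells = 3746  → 81.4230
Σ rows: total corner-gray = 34143  → 742.1319 mm³

742.132


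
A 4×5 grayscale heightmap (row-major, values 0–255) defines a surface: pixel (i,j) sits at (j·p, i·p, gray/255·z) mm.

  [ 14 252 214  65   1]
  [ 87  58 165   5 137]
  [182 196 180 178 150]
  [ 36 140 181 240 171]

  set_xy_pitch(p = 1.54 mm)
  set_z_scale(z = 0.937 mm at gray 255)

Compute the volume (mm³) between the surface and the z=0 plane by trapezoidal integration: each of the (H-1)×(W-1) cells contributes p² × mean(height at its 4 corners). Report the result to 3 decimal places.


height_mm = gray/255 × 0.937; cell vol = 1.54² × mean(4 corners)
unit = 1.54² × 0.937 / (4×255) = 0.00217862 mm³ per gray-sum
row 0: Σ corner-gray over 4 cells = 1757  → 3.8278
row 1: Σ corner-gray over 4 cells = 2120  → 4.6187
row 2: Σ corner-gray over 4 cells = 2769  → 6.0326
Σ rows: total corner-gray = 6646  → 14.4791 mm³

14.479


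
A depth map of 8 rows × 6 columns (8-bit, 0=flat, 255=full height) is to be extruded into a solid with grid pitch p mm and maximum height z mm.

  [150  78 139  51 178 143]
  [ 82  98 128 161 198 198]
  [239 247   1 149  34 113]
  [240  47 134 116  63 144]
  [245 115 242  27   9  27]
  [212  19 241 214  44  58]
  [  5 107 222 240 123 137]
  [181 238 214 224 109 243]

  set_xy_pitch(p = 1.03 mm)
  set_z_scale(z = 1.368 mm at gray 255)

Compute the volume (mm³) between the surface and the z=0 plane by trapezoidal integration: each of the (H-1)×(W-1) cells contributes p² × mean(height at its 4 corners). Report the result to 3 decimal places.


26.316

height_mm = gray/255 × 1.368; cell vol = 1.03² × mean(4 corners)
unit = 1.03² × 1.368 / (4×255) = 0.00142285 mm³ per gray-sum
row 0: Σ corner-gray over 5 cells = 2635  → 3.7492
row 1: Σ corner-gray over 5 cells = 2664  → 3.7905
row 2: Σ corner-gray over 5 cells = 2318  → 3.2982
row 3: Σ corner-gray over 5 cells = 2162  → 3.0762
row 4: Σ corner-gray over 5 cells = 2364  → 3.3636
row 5: Σ corner-gray over 5 cells = 2832  → 4.0295
row 6: Σ corner-gray over 5 cells = 3520  → 5.0084
Σ rows: total corner-gray = 18495  → 26.3157 mm³


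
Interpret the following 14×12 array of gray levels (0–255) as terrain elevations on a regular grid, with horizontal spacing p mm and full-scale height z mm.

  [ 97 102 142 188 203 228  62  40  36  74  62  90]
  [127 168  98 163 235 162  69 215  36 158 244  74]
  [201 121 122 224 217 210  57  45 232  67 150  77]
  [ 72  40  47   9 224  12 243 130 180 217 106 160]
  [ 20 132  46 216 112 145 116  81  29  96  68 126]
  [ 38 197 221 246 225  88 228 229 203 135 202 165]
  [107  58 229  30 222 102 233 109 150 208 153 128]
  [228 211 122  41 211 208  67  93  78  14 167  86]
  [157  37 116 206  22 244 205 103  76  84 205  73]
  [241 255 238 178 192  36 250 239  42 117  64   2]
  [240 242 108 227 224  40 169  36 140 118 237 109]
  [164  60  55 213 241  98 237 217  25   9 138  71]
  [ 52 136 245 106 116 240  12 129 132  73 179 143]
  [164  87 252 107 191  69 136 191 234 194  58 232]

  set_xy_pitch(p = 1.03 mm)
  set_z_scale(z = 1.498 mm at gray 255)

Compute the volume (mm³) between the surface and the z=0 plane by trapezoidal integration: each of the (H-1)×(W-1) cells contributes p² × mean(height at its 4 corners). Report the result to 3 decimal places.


height_mm = gray/255 × 1.498; cell vol = 1.03² × mean(4 corners)
unit = 1.03² × 1.498 / (4×255) = 0.00155807 mm³ per gray-sum
row 0: Σ corner-gray over 11 cells = 5758  → 8.9713
row 1: Σ corner-gray over 11 cells = 6465  → 10.0729
row 2: Σ corner-gray over 11 cells = 5816  → 9.0617
row 3: Σ corner-gray over 11 cells = 4876  → 7.5971
row 4: Σ corner-gray over 11 cells = 6379  → 9.9389
row 5: Σ corner-gray over 11 cells = 7374  → 11.4892
row 6: Σ corner-gray over 11 cells = 5961  → 9.2876
row 7: Σ corner-gray over 11 cells = 5564  → 8.6691
row 8: Σ corner-gray over 11 cells = 6291  → 9.8018
row 9: Σ corner-gray over 11 cells = 6896  → 10.7444
row 10: Σ corner-gray over 11 cells = 6252  → 9.7410
row 11: Σ corner-gray over 11 cells = 5752  → 8.9620
row 12: Σ corner-gray over 11 cells = 6365  → 9.9171
Σ rows: total corner-gray = 79749  → 124.2543 mm³

124.254


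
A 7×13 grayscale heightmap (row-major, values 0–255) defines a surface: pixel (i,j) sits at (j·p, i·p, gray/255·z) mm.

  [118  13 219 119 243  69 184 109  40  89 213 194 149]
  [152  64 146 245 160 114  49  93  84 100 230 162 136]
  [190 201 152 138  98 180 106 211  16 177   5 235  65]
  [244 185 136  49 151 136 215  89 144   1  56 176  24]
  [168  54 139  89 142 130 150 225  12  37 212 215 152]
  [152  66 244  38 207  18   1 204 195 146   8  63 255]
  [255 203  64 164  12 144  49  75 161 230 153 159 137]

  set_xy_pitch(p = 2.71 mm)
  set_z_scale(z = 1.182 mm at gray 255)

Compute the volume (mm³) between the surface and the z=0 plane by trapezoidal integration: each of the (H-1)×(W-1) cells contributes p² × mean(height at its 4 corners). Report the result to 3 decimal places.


316.106

height_mm = gray/255 × 1.182; cell vol = 2.71² × mean(4 corners)
unit = 2.71² × 1.182 / (4×255) = 0.00851052 mm³ per gray-sum
row 0: Σ corner-gray over 12 cells = 6433  → 54.7481
row 1: Σ corner-gray over 12 cells = 6475  → 55.1056
row 2: Σ corner-gray over 12 cells = 6237  → 53.0801
row 3: Σ corner-gray over 12 cells = 6074  → 51.6929
row 4: Σ corner-gray over 12 cells = 5917  → 50.3567
row 5: Σ corner-gray over 12 cells = 6007  → 51.1227
Σ rows: total corner-gray = 37143  → 316.1061 mm³


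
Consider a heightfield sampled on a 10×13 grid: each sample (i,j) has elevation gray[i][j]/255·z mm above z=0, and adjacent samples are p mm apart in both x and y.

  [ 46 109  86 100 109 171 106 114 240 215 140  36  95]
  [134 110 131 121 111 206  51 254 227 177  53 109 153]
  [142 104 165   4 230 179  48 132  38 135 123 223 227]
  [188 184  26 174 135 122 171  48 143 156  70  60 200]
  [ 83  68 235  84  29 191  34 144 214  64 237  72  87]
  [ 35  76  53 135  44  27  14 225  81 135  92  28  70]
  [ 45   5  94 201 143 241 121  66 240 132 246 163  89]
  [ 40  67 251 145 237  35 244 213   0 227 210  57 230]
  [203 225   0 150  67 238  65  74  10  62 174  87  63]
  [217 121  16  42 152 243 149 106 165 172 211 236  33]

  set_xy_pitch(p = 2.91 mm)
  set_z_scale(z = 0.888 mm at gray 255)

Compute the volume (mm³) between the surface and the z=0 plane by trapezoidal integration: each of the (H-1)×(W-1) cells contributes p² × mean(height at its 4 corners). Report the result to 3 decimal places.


height_mm = gray/255 × 0.888; cell vol = 2.91² × mean(4 corners)
unit = 2.91² × 0.888 / (4×255) = 0.00737223 mm³ per gray-sum
row 0: Σ corner-gray over 12 cells = 6380  → 47.0348
row 1: Σ corner-gray over 12 cells = 6518  → 48.0522
row 2: Σ corner-gray over 12 cells = 6097  → 44.9485
row 3: Σ corner-gray over 12 cells = 5880  → 43.3487
row 4: Σ corner-gray over 12 cells = 4839  → 35.6742
row 5: Σ corner-gray over 12 cells = 5363  → 39.5373
row 6: Σ corner-gray over 12 cells = 7080  → 52.1954
row 7: Σ corner-gray over 12 cells = 6212  → 45.7963
row 8: Σ corner-gray over 12 cells = 6046  → 44.5725
Σ rows: total corner-gray = 54415  → 401.1598 mm³

401.160


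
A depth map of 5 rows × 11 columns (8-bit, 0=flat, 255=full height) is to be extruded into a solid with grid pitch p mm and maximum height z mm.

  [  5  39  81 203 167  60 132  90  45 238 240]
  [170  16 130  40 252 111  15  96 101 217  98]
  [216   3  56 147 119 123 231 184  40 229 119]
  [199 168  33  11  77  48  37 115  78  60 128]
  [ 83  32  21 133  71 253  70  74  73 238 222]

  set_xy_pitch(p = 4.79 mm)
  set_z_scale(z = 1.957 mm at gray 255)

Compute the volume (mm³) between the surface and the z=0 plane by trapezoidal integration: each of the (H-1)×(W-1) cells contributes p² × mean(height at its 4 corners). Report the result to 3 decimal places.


height_mm = gray/255 × 1.957; cell vol = 4.79² × mean(4 corners)
unit = 4.79² × 1.957 / (4×255) = 0.0440212 mm³ per gray-sum
row 0: Σ corner-gray over 10 cells = 4579  → 201.5730
row 1: Σ corner-gray over 10 cells = 4823  → 212.3142
row 2: Σ corner-gray over 10 cells = 4180  → 184.0085
row 3: Σ corner-gray over 10 cells = 3816  → 167.9848
Σ rows: total corner-gray = 17398  → 765.8805 mm³

765.880


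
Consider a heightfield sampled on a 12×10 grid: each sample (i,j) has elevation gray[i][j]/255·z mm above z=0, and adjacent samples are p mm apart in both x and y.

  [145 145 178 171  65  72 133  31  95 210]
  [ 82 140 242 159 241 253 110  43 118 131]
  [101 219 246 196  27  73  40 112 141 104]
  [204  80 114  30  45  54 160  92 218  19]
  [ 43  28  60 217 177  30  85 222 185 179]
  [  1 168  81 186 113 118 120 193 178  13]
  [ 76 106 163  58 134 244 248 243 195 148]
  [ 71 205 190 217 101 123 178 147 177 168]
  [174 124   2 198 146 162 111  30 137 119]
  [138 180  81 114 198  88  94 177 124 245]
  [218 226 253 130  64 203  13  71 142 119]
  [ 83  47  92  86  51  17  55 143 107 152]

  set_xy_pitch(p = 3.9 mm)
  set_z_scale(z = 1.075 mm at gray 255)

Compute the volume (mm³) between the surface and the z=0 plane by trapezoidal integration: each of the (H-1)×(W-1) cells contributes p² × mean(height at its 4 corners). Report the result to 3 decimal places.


height_mm = gray/255 × 1.075; cell vol = 3.9² × mean(4 corners)
unit = 3.9² × 1.075 / (4×255) = 0.0160301 mm³ per gray-sum
row 0: Σ corner-gray over 9 cells = 4960  → 79.5095
row 1: Σ corner-gray over 9 cells = 5138  → 82.3629
row 2: Σ corner-gray over 9 cells = 4122  → 66.0763
row 3: Σ corner-gray over 9 cells = 4039  → 64.7458
row 4: Σ corner-gray over 9 cells = 4558  → 73.0654
row 5: Σ corner-gray over 9 cells = 5334  → 85.5048
row 6: Σ corner-gray over 9 cells = 5921  → 94.9145
row 7: Σ corner-gray over 9 cells = 5028  → 80.5996
row 8: Σ corner-gray over 9 cells = 4608  → 73.8669
row 9: Σ corner-gray over 9 cells = 5036  → 80.7278
row 10: Σ corner-gray over 9 cells = 3972  → 63.6717
Σ rows: total corner-gray = 52716  → 845.0452 mm³

845.045


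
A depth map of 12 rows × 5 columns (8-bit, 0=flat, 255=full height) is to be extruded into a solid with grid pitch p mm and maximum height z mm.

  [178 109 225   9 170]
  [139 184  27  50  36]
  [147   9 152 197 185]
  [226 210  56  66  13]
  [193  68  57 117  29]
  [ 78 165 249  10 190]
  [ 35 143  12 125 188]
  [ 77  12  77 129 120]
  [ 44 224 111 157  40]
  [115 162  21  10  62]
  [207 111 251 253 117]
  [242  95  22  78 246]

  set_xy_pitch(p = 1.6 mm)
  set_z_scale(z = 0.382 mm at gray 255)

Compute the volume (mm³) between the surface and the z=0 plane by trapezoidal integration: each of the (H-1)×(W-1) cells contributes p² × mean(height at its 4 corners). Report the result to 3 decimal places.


19.227

height_mm = gray/255 × 0.382; cell vol = 1.6² × mean(4 corners)
unit = 1.6² × 0.382 / (4×255) = 0.000958745 mm³ per gray-sum
row 0: Σ corner-gray over 4 cells = 1731  → 1.6596
row 1: Σ corner-gray over 4 cells = 1745  → 1.6730
row 2: Σ corner-gray over 4 cells = 1951  → 1.8705
row 3: Σ corner-gray over 4 cells = 1609  → 1.5426
row 4: Σ corner-gray over 4 cells = 1822  → 1.7468
row 5: Σ corner-gray over 4 cells = 1899  → 1.8207
row 6: Σ corner-gray over 4 cells = 1416  → 1.3576
row 7: Σ corner-gray over 4 cells = 1701  → 1.6308
row 8: Σ corner-gray over 4 cells = 1631  → 1.5637
row 9: Σ corner-gray over 4 cells = 2117  → 2.0297
row 10: Σ corner-gray over 4 cells = 2432  → 2.3317
Σ rows: total corner-gray = 20054  → 19.2267 mm³


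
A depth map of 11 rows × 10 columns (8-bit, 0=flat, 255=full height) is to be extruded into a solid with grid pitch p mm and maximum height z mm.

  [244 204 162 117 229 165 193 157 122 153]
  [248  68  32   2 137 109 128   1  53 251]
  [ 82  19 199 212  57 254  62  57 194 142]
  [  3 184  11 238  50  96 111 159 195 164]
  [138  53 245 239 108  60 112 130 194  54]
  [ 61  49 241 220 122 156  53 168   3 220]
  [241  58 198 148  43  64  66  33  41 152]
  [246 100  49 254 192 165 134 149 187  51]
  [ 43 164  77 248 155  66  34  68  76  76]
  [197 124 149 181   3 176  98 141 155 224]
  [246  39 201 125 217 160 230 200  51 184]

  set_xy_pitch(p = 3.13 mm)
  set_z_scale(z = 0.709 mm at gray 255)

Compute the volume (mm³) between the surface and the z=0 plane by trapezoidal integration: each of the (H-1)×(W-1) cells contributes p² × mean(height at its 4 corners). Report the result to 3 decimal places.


height_mm = gray/255 × 0.709; cell vol = 3.13² × mean(4 corners)
unit = 3.13² × 0.709 / (4×255) = 0.00680981 mm³ per gray-sum
row 0: Σ corner-gray over 9 cells = 4654  → 31.6928
row 1: Σ corner-gray over 9 cells = 3891  → 26.4970
row 2: Σ corner-gray over 9 cells = 4587  → 31.2366
row 3: Σ corner-gray over 9 cells = 4729  → 32.2036
row 4: Σ corner-gray over 9 cells = 4779  → 32.5441
row 5: Σ corner-gray over 9 cells = 4000  → 27.2392
row 6: Σ corner-gray over 9 cells = 4452  → 30.3173
row 7: Σ corner-gray over 9 cells = 4652  → 31.6792
row 8: Σ corner-gray over 9 cells = 4370  → 29.7589
row 9: Σ corner-gray over 9 cells = 5351  → 36.4393
Σ rows: total corner-gray = 45465  → 309.6078 mm³

309.608


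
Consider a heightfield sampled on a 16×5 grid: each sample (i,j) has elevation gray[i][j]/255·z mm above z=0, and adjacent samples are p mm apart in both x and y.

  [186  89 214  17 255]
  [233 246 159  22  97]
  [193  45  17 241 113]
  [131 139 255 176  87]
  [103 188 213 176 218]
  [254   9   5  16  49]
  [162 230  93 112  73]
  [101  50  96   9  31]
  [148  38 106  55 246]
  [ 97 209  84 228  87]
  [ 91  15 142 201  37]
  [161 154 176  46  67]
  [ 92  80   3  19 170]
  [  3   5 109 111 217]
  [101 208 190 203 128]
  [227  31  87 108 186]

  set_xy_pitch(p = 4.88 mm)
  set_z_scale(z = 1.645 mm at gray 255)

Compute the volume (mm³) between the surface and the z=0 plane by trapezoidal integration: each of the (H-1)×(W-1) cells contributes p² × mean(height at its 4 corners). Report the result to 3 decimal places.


1092.359

height_mm = gray/255 × 1.645; cell vol = 4.88² × mean(4 corners)
unit = 4.88² × 1.645 / (4×255) = 0.0384066 mm³ per gray-sum
row 0: Σ corner-gray over 4 cells = 2265  → 86.9909
row 1: Σ corner-gray over 4 cells = 2096  → 80.5001
row 2: Σ corner-gray over 4 cells = 2270  → 87.1829
row 3: Σ corner-gray over 4 cells = 2833  → 108.8058
row 4: Σ corner-gray over 4 cells = 1838  → 70.5913
row 5: Σ corner-gray over 4 cells = 1468  → 56.3808
row 6: Σ corner-gray over 4 cells = 1547  → 59.4149
row 7: Σ corner-gray over 4 cells = 1234  → 47.3937
row 8: Σ corner-gray over 4 cells = 2018  → 77.5044
row 9: Σ corner-gray over 4 cells = 2070  → 79.5016
row 10: Σ corner-gray over 4 cells = 1824  → 70.0536
row 11: Σ corner-gray over 4 cells = 1446  → 55.5359
row 12: Σ corner-gray over 4 cells = 1136  → 43.6298
row 13: Σ corner-gray over 4 cells = 2101  → 80.6922
row 14: Σ corner-gray over 4 cells = 2296  → 88.1815
Σ rows: total corner-gray = 28442  → 1092.3593 mm³


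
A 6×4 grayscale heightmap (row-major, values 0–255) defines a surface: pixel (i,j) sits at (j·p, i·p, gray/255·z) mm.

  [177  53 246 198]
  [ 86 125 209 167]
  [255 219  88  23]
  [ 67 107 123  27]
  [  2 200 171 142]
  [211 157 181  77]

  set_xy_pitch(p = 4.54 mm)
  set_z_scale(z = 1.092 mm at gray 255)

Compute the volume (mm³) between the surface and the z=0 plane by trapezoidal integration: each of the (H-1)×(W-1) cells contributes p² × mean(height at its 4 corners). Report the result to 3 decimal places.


186.308

height_mm = gray/255 × 1.092; cell vol = 4.54² × mean(4 corners)
unit = 4.54² × 1.092 / (4×255) = 0.0220665 mm³ per gray-sum
row 0: Σ corner-gray over 3 cells = 1894  → 41.7940
row 1: Σ corner-gray over 3 cells = 1813  → 40.0066
row 2: Σ corner-gray over 3 cells = 1446  → 31.9082
row 3: Σ corner-gray over 3 cells = 1440  → 31.7758
row 4: Σ corner-gray over 3 cells = 1850  → 40.8231
Σ rows: total corner-gray = 8443  → 186.3078 mm³


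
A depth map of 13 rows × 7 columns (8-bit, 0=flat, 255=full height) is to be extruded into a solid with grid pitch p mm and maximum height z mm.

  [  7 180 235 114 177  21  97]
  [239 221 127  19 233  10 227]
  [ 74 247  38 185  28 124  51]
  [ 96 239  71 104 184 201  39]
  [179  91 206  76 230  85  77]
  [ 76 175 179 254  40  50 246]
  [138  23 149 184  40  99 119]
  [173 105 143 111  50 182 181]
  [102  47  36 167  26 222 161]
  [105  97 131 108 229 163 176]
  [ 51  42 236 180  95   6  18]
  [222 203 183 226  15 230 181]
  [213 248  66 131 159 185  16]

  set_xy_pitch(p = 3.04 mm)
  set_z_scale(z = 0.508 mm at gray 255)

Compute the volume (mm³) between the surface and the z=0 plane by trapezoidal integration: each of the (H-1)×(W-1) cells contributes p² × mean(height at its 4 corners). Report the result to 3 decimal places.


174.013

height_mm = gray/255 × 0.508; cell vol = 3.04² × mean(4 corners)
unit = 3.04² × 0.508 / (4×255) = 0.00460268 mm³ per gray-sum
row 0: Σ corner-gray over 6 cells = 3244  → 14.9311
row 1: Σ corner-gray over 6 cells = 3055  → 14.0612
row 2: Σ corner-gray over 6 cells = 3102  → 14.2775
row 3: Σ corner-gray over 6 cells = 3365  → 15.4880
row 4: Σ corner-gray over 6 cells = 3350  → 15.4190
row 5: Σ corner-gray over 6 cells = 2965  → 13.6469
row 6: Σ corner-gray over 6 cells = 2783  → 12.8093
row 7: Σ corner-gray over 6 cells = 2795  → 12.8645
row 8: Σ corner-gray over 6 cells = 2996  → 13.7896
row 9: Σ corner-gray over 6 cells = 2924  → 13.4582
row 10: Σ corner-gray over 6 cells = 3304  → 15.2073
row 11: Σ corner-gray over 6 cells = 3924  → 18.0609
Σ rows: total corner-gray = 37807  → 174.0135 mm³


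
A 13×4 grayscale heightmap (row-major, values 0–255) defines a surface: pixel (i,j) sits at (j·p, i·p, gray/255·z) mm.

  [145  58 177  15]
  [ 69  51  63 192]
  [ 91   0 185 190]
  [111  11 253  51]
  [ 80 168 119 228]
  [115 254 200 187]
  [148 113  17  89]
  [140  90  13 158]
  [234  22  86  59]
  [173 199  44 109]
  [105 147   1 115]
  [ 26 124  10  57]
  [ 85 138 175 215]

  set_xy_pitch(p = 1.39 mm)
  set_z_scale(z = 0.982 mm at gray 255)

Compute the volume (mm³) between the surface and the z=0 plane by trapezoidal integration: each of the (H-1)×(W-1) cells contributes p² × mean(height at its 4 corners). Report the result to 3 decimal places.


height_mm = gray/255 × 0.982; cell vol = 1.39² × mean(4 corners)
unit = 1.39² × 0.982 / (4×255) = 0.00186012 mm³ per gray-sum
row 0: Σ corner-gray over 3 cells = 1119  → 2.0815
row 1: Σ corner-gray over 3 cells = 1140  → 2.1205
row 2: Σ corner-gray over 3 cells = 1341  → 2.4944
row 3: Σ corner-gray over 3 cells = 1572  → 2.9241
row 4: Σ corner-gray over 3 cells = 2092  → 3.8914
row 5: Σ corner-gray over 3 cells = 1707  → 3.1752
row 6: Σ corner-gray over 3 cells = 1001  → 1.8620
row 7: Σ corner-gray over 3 cells = 1013  → 1.8843
row 8: Σ corner-gray over 3 cells = 1277  → 2.3754
row 9: Σ corner-gray over 3 cells = 1284  → 2.3884
row 10: Σ corner-gray over 3 cells = 867  → 1.6127
row 11: Σ corner-gray over 3 cells = 1277  → 2.3754
Σ rows: total corner-gray = 15690  → 29.1853 mm³

29.185


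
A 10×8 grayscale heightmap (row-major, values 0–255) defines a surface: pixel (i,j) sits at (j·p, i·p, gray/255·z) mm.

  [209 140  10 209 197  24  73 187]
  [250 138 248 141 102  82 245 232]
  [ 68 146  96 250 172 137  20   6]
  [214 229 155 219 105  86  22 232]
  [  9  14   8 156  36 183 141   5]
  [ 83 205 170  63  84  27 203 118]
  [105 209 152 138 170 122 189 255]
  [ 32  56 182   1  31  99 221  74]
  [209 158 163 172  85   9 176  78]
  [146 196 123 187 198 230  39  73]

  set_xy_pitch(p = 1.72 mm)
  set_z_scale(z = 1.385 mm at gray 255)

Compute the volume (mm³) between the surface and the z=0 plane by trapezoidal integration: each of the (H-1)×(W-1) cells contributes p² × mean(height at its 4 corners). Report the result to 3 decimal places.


height_mm = gray/255 × 1.385; cell vol = 1.72² × mean(4 corners)
unit = 1.72² × 1.385 / (4×255) = 0.00401704 mm³ per gray-sum
row 0: Σ corner-gray over 7 cells = 4096  → 16.4538
row 1: Σ corner-gray over 7 cells = 4110  → 16.5100
row 2: Σ corner-gray over 7 cells = 3794  → 15.2407
row 3: Σ corner-gray over 7 cells = 3168  → 12.7260
row 4: Σ corner-gray over 7 cells = 2795  → 11.2276
row 5: Σ corner-gray over 7 cells = 4025  → 16.1686
row 6: Σ corner-gray over 7 cells = 3606  → 14.4855
row 7: Σ corner-gray over 7 cells = 3099  → 12.4488
row 8: Σ corner-gray over 7 cells = 3978  → 15.9798
Σ rows: total corner-gray = 32671  → 131.2408 mm³

131.241
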